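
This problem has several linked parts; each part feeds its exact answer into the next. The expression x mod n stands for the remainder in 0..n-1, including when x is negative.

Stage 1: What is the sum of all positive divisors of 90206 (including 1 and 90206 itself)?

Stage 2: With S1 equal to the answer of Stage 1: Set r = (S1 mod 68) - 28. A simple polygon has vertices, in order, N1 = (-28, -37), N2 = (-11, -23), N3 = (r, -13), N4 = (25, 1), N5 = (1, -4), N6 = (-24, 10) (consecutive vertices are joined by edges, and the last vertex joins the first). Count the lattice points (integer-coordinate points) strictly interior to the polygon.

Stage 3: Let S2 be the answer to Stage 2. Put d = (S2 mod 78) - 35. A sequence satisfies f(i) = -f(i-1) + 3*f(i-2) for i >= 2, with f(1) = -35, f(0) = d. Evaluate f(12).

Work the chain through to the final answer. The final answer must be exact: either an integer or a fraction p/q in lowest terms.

473168

Stage 1: 90206 = 2 * 23 * 37 * 53; sigma = (1 + 2) * (1 + 23) * (1 + 37) * (1 + 53) = 3 * 24 * 38 * 54 = 147744; answer 147744
Stage 2: S1 = 147744; r = 20; cross terms: (-28*-23 - -11*-37)=237, (-11*-13 - 20*-23)=603, (20*1 - 25*-13)=345, (25*-4 - 1*1)=-101, (1*10 - -24*-4)=-86, (-24*-37 - -28*10)=1168; twice the area = |2166| = 2166; area = 1083; boundary points = 1 + 1 + 1 + 1 + 1 + 1 = 6; strictly interior points = area - boundary/2 + 1 = 1081; answer 1081
Stage 3: S2 = 1081; d = 32; f(2) = -1*(-35) + 3*(32) = 131; iterating: f(2)=131, f(3)=-236, f(4)=629, f(5)=-1337, f(6)=3224, f(7)=-7235, f(8)=16907, f(9)=-38612, f(10)=89333, f(11)=-205169, f(12)=473168; answer 473168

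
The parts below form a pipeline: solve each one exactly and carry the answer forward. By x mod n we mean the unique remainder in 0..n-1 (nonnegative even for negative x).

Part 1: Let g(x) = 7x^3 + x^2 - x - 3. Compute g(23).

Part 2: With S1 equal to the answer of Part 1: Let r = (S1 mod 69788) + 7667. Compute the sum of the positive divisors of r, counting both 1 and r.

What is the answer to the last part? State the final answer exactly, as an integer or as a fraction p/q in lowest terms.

Part 1: 7*(23)^3 + 1*(23)^2 - 1*(23)^1 - 3 = (85169) + (529) + (-23) + (-3) = 85672; answer 85672
Part 2: S1 = 85672; r = 23551; 23551 = 11 * 2141; sigma = (1 + 11) * (1 + 2141) = 12 * 2142 = 25704; answer 25704

25704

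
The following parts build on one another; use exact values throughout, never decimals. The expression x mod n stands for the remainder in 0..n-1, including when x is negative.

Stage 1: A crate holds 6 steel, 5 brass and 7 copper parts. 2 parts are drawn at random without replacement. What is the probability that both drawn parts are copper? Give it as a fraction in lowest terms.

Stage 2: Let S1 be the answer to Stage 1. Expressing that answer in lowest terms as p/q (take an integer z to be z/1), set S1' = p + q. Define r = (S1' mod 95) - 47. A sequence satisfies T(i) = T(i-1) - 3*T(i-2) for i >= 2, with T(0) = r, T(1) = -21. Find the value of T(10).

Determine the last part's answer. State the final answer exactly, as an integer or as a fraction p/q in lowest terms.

Stage 1: total draws C(18,2) = 153; favorable C(7,2) = 21; P = 7/51; answer 7/51
Stage 2: S1 = 7/51; threaded value p + q = 58; r = 11; T(2) = 1*(-21) - 3*(11) = -54; iterating: T(2)=-54, T(3)=9, T(4)=171, T(5)=144, T(6)=-369, T(7)=-801, T(8)=306, T(9)=2709, T(10)=1791; answer 1791

1791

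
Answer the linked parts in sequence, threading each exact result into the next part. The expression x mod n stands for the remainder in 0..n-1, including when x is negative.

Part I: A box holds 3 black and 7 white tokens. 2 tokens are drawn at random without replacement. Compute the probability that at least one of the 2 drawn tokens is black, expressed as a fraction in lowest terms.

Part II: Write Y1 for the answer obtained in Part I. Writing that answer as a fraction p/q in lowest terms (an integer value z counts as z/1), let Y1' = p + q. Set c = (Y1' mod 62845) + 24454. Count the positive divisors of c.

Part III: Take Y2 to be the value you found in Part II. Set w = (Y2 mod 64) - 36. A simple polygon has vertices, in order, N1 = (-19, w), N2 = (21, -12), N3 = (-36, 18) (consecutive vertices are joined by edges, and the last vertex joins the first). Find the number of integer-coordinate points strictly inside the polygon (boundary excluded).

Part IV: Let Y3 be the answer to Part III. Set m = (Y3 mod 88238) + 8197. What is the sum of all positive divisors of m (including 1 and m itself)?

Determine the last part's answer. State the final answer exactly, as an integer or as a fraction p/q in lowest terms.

19341

Part I: total draws C(10,2) = 45; complement C(7,2) = 21; favorable 45 - 21 = 24; P = 8/15; answer 8/15
Part II: Y1 = 8/15; threaded value p + q = 23; c = 24477; 24477 = 3 * 41 * 199; number of divisors = (1+1) * (1+1) * (1+1) = 8; answer 8
Part III: Y2 = 8; w = -28; cross terms: (-19*-12 - 21*-28)=816, (21*18 - -36*-12)=-54, (-36*-28 - -19*18)=1350; twice the area = |2112| = 2112; area = 1056; boundary points = 8 + 3 + 1 = 12; strictly interior points = area - boundary/2 + 1 = 1051; answer 1051
Part IV: Y3 = 1051; m = 9248; 9248 = 2^5 * 17^2; sigma = (1 + 2 + 4 + 8 + 16 + 32) * (1 + 17 + 289) = 63 * 307 = 19341; answer 19341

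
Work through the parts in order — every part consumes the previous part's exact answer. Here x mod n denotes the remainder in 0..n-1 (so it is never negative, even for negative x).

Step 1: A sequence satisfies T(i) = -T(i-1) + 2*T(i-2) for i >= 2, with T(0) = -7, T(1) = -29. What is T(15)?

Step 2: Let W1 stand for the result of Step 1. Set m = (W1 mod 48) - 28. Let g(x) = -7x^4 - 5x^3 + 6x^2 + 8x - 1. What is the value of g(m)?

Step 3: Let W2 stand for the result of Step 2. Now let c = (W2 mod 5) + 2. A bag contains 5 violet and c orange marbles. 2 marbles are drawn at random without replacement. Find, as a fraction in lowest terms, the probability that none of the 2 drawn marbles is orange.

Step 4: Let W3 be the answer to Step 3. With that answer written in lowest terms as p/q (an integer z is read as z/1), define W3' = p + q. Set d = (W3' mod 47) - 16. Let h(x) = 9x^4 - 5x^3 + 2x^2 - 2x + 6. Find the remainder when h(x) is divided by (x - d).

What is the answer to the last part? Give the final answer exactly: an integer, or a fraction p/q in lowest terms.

894

Step 1: T(2) = -1*(-29) + 2*(-7) = 15; iterating: T(2)=15, T(3)=-73, T(4)=103, T(5)=-249, T(6)=455, T(7)=-953, T(8)=1863, T(9)=-3769, T(10)=7495, T(11)=-15033, T(12)=30023, T(13)=-60089, T(14)=120135, T(15)=-240313; answer -240313
Step 2: W1 = -240313; m = -5; -7*(-5)^4 - 5*(-5)^3 + 6*(-5)^2 + 8*(-5)^1 - 1 = (-4375) + (625) + (150) + (-40) + (-1) = -3641; answer -3641
Step 3: W2 = -3641; c = 6; total draws C(11,2) = 55; favorable C(5,2) = 10; P = 2/11; answer 2/11
Step 4: W3 = 2/11; threaded value p + q = 13; d = -3; remainder = value at the root: 9*(-3)^4 - 5*(-3)^3 + 2*(-3)^2 - 2*(-3)^1 + 6 = (729) + (135) + (18) + (6) + (6) = 894; answer 894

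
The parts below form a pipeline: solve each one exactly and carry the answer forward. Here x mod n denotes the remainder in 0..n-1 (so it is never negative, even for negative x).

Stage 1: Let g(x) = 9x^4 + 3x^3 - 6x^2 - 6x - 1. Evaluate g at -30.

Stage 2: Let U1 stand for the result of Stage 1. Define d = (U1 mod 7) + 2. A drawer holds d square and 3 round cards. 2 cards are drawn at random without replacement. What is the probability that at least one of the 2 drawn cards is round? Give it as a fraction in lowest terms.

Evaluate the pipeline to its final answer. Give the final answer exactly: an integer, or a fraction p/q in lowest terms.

5/7

Stage 1: 9*(-30)^4 + 3*(-30)^3 - 6*(-30)^2 - 6*(-30)^1 - 1 = (7290000) + (-81000) + (-5400) + (180) + (-1) = 7203779; answer 7203779
Stage 2: U1 = 7203779; d = 4; total draws C(7,2) = 21; complement C(4,2) = 6; favorable 21 - 6 = 15; P = 5/7; answer 5/7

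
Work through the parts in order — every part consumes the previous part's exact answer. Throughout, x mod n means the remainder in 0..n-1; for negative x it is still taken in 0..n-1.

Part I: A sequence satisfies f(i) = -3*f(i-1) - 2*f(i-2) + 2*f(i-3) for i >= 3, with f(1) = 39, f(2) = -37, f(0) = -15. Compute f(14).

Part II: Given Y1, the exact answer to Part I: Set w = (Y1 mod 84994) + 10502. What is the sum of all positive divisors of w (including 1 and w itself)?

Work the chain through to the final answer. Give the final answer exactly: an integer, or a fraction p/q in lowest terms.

Part I: f(3) = -3*(-37) - 2*(39) + 2*(-15) = 3; iterating: f(3)=3, f(4)=143, f(5)=-509, f(6)=1247, f(7)=-2437, f(8)=3799, f(9)=-4029, f(10)=-385, f(11)=16811, f(12)=-57721, f(13)=138771, f(14)=-267249; answer -267249
Part II: Y1 = -267249; w = 83229; 83229 = 3 * 27743; sigma = (1 + 3) * (1 + 27743) = 4 * 27744 = 110976; answer 110976

110976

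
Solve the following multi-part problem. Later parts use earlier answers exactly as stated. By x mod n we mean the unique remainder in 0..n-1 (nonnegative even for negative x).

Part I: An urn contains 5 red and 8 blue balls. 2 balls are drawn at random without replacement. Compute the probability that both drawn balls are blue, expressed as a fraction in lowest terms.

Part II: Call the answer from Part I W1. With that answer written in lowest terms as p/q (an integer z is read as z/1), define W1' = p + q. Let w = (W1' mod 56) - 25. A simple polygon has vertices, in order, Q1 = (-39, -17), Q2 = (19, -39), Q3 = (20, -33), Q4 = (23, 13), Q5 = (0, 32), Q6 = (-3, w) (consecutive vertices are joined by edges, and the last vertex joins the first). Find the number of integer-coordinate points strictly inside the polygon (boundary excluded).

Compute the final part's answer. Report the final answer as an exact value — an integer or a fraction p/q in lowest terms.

2489

Part I: total draws C(13,2) = 78; favorable C(8,2) = 28; P = 14/39; answer 14/39
Part II: W1 = 14/39; threaded value p + q = 53; w = 28; cross terms: (-39*-39 - 19*-17)=1844, (19*-33 - 20*-39)=153, (20*13 - 23*-33)=1019, (23*32 - 0*13)=736, (0*28 - -3*32)=96, (-3*-17 - -39*28)=1143; twice the area = |4991| = 4991; area = 4991/2; boundary points = 2 + 1 + 1 + 1 + 1 + 9 = 15; strictly interior points = area - boundary/2 + 1 = 2489; answer 2489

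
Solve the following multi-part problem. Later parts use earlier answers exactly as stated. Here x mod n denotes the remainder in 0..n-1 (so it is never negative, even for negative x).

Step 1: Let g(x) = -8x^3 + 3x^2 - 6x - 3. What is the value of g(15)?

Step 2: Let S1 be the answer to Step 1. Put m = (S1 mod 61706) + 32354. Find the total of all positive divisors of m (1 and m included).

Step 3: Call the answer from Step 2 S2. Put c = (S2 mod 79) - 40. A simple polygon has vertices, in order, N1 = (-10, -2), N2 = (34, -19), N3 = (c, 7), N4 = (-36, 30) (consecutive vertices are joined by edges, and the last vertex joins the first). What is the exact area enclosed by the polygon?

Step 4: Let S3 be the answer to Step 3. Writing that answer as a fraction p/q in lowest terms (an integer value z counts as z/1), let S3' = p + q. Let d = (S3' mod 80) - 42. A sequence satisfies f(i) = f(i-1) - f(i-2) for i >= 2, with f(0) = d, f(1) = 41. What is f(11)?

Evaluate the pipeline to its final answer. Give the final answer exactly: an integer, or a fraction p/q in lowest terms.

-31

Step 1: -8*(15)^3 + 3*(15)^2 - 6*(15)^1 - 3 = (-27000) + (675) + (-90) + (-3) = -26418; answer -26418
Step 2: S1 = -26418; m = 67642; 67642 = 2 * 31 * 1091; sigma = (1 + 2) * (1 + 31) * (1 + 1091) = 3 * 32 * 1092 = 104832; answer 104832
Step 3: S2 = 104832; c = 38; cross terms: (-10*-19 - 34*-2)=258, (34*7 - 38*-19)=960, (38*30 - -36*7)=1392, (-36*-2 - -10*30)=372; twice the area = |2982| = 2982; area = 1491; answer 1491
Step 4: S3 = 1491; threaded value p + q = 1492; d = 10; f(2) = 1*(41) - 1*(10) = 31; iterating: f(2)=31, f(3)=-10, f(4)=-41, f(5)=-31, f(6)=10, f(7)=41, f(8)=31, f(9)=-10, f(10)=-41, f(11)=-31; answer -31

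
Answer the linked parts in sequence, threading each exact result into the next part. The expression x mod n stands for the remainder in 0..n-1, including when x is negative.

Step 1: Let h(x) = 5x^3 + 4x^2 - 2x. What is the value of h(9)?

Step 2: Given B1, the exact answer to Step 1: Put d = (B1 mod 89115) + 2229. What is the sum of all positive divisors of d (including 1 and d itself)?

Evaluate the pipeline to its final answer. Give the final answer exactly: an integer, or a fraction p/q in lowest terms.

Step 1: 5*(9)^3 + 4*(9)^2 - 2*(9)^1 = (3645) + (324) + (-18) = 3951; answer 3951
Step 2: B1 = 3951; d = 6180; 6180 = 2^2 * 3 * 5 * 103; sigma = (1 + 2 + 4) * (1 + 3) * (1 + 5) * (1 + 103) = 7 * 4 * 6 * 104 = 17472; answer 17472

17472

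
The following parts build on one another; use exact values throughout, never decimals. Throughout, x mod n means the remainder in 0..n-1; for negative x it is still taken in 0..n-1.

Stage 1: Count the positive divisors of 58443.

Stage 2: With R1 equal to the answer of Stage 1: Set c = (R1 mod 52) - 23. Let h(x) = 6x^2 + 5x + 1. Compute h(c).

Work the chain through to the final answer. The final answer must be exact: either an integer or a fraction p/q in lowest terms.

12

Stage 1: 58443 = 3 * 7 * 11^2 * 23; number of divisors = (1+1) * (1+1) * (2+1) * (1+1) = 24; answer 24
Stage 2: R1 = 24; c = 1; 6*(1)^2 + 5*(1)^1 + 1 = (6) + (5) + (1) = 12; answer 12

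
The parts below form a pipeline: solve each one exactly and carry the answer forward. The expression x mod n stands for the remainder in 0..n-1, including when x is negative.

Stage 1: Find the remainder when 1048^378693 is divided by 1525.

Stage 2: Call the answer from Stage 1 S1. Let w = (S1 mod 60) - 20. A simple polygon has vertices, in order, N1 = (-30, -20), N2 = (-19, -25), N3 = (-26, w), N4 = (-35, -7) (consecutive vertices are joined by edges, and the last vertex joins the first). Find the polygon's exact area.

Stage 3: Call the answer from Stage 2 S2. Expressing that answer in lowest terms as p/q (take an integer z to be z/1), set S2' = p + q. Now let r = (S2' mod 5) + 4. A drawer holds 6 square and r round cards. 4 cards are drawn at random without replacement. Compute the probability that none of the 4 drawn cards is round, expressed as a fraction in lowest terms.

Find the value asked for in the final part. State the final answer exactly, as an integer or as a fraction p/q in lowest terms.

Stage 1: squarings mod 1525: 1048^1=1048, 1048^2=304, 1048^4=916, 1048^8=306, 1048^16=611, 1048^32=1221, 1048^64=916, 1048^128=306, 1048^256=611, 1048^512=1221, 1048^1024=916, 1048^2048=306, 1048^4096=611, 1048^8192=1221, 1048^16384=916, 1048^32768=306, 1048^65536=611, 1048^131072=1221, 1048^262144=916; 1048^378693 = 1048^1 * 1048^4 * 1048^64 * 1048^256 * 1048^512 * 1048^1024 * 1048^16384 * 1048^32768 * 1048^65536 * 1048^262144 = 133 (mod 1525); answer 133
Stage 2: S1 = 133; w = -7; cross terms: (-30*-25 - -19*-20)=370, (-19*-7 - -26*-25)=-517, (-26*-7 - -35*-7)=-63, (-35*-20 - -30*-7)=490; twice the area = |280| = 280; area = 140; answer 140
Stage 3: S2 = 140; threaded value p + q = 141; r = 5; total draws C(11,4) = 330; favorable C(6,4) = 15; P = 1/22; answer 1/22

1/22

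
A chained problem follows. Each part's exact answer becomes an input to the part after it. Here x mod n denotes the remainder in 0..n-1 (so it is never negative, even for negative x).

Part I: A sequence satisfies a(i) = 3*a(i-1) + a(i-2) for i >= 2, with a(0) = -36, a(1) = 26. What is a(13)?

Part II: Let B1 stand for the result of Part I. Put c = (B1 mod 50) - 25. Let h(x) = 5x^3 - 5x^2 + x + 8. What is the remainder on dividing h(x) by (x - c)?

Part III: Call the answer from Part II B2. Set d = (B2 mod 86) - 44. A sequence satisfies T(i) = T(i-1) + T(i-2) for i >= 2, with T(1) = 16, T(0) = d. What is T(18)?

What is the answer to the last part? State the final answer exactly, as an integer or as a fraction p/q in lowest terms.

94045

Part I: a(2) = 3*(26) + 1*(-36) = 42; iterating: a(2)=42, a(3)=152, a(4)=498, a(5)=1646, a(6)=5436, a(7)=17954, a(8)=59298, a(9)=195848, a(10)=646842, a(11)=2136374, a(12)=7055964, a(13)=23304266; answer 23304266
Part II: B1 = 23304266; c = -9; remainder = value at the root: 5*(-9)^3 - 5*(-9)^2 + 1*(-9)^1 + 8 = (-3645) + (-405) + (-9) + (8) = -4051; answer -4051
Part III: B2 = -4051; d = 33; T(2) = 1*(16) + 1*(33) = 49; iterating: T(2)=49, T(3)=65, T(4)=114, T(5)=179, T(6)=293, T(7)=472, T(8)=765, T(9)=1237, T(10)=2002, T(11)=3239, T(12)=5241, T(13)=8480, T(14)=13721, T(15)=22201, T(16)=35922, T(17)=58123, T(18)=94045; answer 94045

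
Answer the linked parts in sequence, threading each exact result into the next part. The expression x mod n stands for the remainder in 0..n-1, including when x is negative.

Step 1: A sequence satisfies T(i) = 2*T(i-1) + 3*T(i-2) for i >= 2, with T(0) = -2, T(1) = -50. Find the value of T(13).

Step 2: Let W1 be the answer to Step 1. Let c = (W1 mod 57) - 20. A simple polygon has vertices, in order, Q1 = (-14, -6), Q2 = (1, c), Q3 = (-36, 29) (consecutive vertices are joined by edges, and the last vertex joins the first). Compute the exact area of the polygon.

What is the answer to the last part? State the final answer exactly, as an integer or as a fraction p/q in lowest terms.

569/2

Step 1: T(2) = 2*(-50) + 3*(-2) = -106; iterating: T(2)=-106, T(3)=-362, T(4)=-1042, T(5)=-3170, T(6)=-9466, T(7)=-28442, T(8)=-85282, T(9)=-255890, T(10)=-767626, T(11)=-2302922, T(12)=-6908722, T(13)=-20726210; answer -20726210
Step 2: W1 = -20726210; c = -4; cross terms: (-14*-4 - 1*-6)=62, (1*29 - -36*-4)=-115, (-36*-6 - -14*29)=622; twice the area = |569| = 569; area = 569/2; answer 569/2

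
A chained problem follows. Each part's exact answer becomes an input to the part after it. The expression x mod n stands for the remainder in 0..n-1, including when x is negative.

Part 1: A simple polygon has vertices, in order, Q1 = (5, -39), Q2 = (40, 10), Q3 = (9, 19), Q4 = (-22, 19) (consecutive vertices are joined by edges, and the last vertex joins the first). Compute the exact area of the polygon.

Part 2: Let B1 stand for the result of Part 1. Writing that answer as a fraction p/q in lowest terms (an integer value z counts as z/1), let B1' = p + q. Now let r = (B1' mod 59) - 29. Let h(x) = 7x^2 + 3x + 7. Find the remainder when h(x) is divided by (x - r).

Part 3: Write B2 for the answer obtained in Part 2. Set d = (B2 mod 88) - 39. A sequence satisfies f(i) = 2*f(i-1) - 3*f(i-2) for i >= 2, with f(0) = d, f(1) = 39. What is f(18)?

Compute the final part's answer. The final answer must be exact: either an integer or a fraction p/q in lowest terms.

Part 1: cross terms: (5*10 - 40*-39)=1610, (40*19 - 9*10)=670, (9*19 - -22*19)=589, (-22*-39 - 5*19)=763; twice the area = |3632| = 3632; area = 1816; answer 1816
Part 2: B1 = 1816; threaded value p + q = 1817; r = 18; remainder = value at the root: 7*(18)^2 + 3*(18)^1 + 7 = (2268) + (54) + (7) = 2329; answer 2329
Part 3: B2 = 2329; d = 2; f(2) = 2*(39) - 3*(2) = 72; iterating: f(2)=72, f(3)=27, f(4)=-162, f(5)=-405, f(6)=-324, f(7)=567, f(8)=2106, f(9)=2511, f(10)=-1296, f(11)=-10125, f(12)=-16362, f(13)=-2349, f(14)=44388, f(15)=95823, f(16)=58482, f(17)=-170505, f(18)=-516456; answer -516456

-516456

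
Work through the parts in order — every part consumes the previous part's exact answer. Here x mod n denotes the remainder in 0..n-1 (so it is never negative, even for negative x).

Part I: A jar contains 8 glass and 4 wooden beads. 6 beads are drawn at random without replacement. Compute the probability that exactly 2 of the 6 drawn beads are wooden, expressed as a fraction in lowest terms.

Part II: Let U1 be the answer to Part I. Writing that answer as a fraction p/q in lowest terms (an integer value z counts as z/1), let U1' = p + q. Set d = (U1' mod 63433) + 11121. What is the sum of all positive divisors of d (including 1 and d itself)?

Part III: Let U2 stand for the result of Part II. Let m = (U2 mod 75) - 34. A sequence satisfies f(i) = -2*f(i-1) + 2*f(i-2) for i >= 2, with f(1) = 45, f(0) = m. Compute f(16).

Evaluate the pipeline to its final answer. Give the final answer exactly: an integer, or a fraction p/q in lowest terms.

-141441024

Part I: total draws C(12,6) = 924; favorable C(4,2)*C(8,4) = 420; P = 5/11; answer 5/11
Part II: U1 = 5/11; threaded value p + q = 16; d = 11137; 11137 = 7 * 37 * 43; sigma = (1 + 7) * (1 + 37) * (1 + 43) = 8 * 38 * 44 = 13376; answer 13376
Part III: U2 = 13376; m = -8; f(2) = -2*(45) + 2*(-8) = -106; iterating: f(2)=-106, f(3)=302, f(4)=-816, f(5)=2236, f(6)=-6104, f(7)=16680, f(8)=-45568, f(9)=124496, f(10)=-340128, f(11)=929248, f(12)=-2538752, f(13)=6936000, f(14)=-18949504, f(15)=51771008, f(16)=-141441024; answer -141441024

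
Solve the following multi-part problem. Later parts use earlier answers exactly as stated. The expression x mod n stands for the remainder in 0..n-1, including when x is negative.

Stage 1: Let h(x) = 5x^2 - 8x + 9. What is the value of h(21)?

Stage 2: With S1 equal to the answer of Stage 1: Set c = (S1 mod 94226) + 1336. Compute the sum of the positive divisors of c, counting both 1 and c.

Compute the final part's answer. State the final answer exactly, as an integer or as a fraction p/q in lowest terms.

5400

Stage 1: 5*(21)^2 - 8*(21)^1 + 9 = (2205) + (-168) + (9) = 2046; answer 2046
Stage 2: S1 = 2046; c = 3382; 3382 = 2 * 19 * 89; sigma = (1 + 2) * (1 + 19) * (1 + 89) = 3 * 20 * 90 = 5400; answer 5400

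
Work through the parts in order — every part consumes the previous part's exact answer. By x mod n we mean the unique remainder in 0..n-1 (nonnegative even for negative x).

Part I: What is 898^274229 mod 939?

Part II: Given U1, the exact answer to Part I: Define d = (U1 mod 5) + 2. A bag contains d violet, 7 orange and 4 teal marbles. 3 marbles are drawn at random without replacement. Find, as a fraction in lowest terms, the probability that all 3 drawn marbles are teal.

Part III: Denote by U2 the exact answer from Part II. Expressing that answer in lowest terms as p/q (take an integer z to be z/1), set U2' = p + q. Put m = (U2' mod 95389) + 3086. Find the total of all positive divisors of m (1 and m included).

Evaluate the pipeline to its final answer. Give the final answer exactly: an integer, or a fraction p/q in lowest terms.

Part I: squarings mod 939: 898^1=898, 898^2=742, 898^4=310, 898^8=322, 898^16=394, 898^32=301, 898^64=457, 898^128=391, 898^256=763, 898^512=928, 898^1024=121, 898^2048=556, 898^4096=205, 898^8192=709, 898^16384=316, 898^32768=322, 898^65536=394, 898^131072=301, 898^262144=457; 898^274229 = 898^1 * 898^4 * 898^16 * 898^32 * 898^256 * 898^512 * 898^1024 * 898^2048 * 898^8192 * 898^262144 = 925 (mod 939); answer 925
Part II: U1 = 925; d = 2; total draws C(13,3) = 286; favorable C(4,3) = 4; P = 2/143; answer 2/143
Part III: U2 = 2/143; threaded value p + q = 145; m = 3231; 3231 = 3^2 * 359; sigma = (1 + 3 + 9) * (1 + 359) = 13 * 360 = 4680; answer 4680

4680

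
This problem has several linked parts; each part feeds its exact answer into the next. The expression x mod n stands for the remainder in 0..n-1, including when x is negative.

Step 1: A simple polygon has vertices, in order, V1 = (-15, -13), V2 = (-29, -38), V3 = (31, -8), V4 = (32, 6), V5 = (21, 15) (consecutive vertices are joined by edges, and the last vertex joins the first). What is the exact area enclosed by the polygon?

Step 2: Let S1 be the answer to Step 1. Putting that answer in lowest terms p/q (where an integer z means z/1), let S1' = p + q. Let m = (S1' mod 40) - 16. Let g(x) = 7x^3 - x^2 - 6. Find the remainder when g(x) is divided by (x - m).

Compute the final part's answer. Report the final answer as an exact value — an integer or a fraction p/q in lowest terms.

Step 1: cross terms: (-15*-38 - -29*-13)=193, (-29*-8 - 31*-38)=1410, (31*6 - 32*-8)=442, (32*15 - 21*6)=354, (21*-13 - -15*15)=-48; twice the area = |2351| = 2351; area = 2351/2; answer 2351/2
Step 2: S1 = 2351/2; threaded value p + q = 2353; m = 17; remainder = value at the root: 7*(17)^3 - 1*(17)^2 - 6 = (34391) + (-289) + (-6) = 34096; answer 34096

34096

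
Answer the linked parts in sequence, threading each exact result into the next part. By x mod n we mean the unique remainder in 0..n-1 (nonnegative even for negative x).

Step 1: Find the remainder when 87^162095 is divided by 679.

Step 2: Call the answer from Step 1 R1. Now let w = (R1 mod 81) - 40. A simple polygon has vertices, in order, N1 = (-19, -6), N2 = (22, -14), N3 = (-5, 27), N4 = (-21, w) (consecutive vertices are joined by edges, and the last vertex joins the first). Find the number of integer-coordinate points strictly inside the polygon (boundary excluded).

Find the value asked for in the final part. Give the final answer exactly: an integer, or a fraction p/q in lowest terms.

Step 1: squarings mod 679: 87^1=87, 87^2=100, 87^4=494, 87^8=275, 87^16=256, 87^32=352, 87^64=326, 87^128=352, 87^256=326, 87^512=352, 87^1024=326, 87^2048=352, 87^4096=326, 87^8192=352, 87^16384=326, 87^32768=352, 87^65536=326, 87^131072=352; 87^162095 = 87^1 * 87^2 * 87^4 * 87^8 * 87^32 * 87^256 * 87^2048 * 87^4096 * 87^8192 * 87^16384 * 87^131072 = 68 (mod 679); answer 68
Step 2: R1 = 68; w = 28; cross terms: (-19*-14 - 22*-6)=398, (22*27 - -5*-14)=524, (-5*28 - -21*27)=427, (-21*-6 - -19*28)=658; twice the area = |2007| = 2007; area = 2007/2; boundary points = 1 + 1 + 1 + 2 = 5; strictly interior points = area - boundary/2 + 1 = 1002; answer 1002

1002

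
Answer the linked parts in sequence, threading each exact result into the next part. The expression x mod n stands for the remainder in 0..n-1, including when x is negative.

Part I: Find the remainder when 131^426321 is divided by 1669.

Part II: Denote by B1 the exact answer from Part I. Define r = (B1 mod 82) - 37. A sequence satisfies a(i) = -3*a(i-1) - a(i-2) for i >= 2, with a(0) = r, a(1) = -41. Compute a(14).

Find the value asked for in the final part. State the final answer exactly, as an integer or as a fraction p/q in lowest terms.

13151644

Part I: squarings mod 1669: 131^1=131, 131^2=471, 131^4=1533, 131^8=137, 131^16=410, 131^32=1200, 131^64=1322, 131^128=241, 131^256=1335, 131^512=1402, 131^1024=1191, 131^2048=1500, 131^4096=188, 131^8192=295, 131^16384=237, 131^32768=1092, 131^65536=798, 131^131072=915, 131^262144=1056; 131^426321 = 131^1 * 131^16 * 131^64 * 131^256 * 131^32768 * 131^131072 * 131^262144 = 938 (mod 1669); answer 938
Part II: B1 = 938; r = -1; a(2) = -3*(-41) - 1*(-1) = 124; iterating: a(2)=124, a(3)=-331, a(4)=869, a(5)=-2276, a(6)=5959, a(7)=-15601, a(8)=40844, a(9)=-106931, a(10)=279949, a(11)=-732916, a(12)=1918799, a(13)=-5023481, a(14)=13151644; answer 13151644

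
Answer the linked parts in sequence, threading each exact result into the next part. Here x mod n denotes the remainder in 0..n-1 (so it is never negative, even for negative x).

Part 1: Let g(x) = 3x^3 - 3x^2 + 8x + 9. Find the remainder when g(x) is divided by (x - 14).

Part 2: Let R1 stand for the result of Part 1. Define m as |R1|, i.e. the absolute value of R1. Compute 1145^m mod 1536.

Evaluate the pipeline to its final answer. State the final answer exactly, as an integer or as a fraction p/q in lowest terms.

Part 1: remainder = value at the root: 3*(14)^3 - 3*(14)^2 + 8*(14)^1 + 9 = (8232) + (-588) + (112) + (9) = 7765; answer 7765
Part 2: R1 = 7765; m = 7765; squarings mod 1536: 1145^1=1145, 1145^2=817, 1145^4=865, 1145^8=193, 1145^16=385, 1145^32=769, 1145^64=1, 1145^128=1, 1145^256=1, 1145^512=1, 1145^1024=1, 1145^2048=1, 1145^4096=1; 1145^7765 = 1145^1 * 1145^4 * 1145^16 * 1145^64 * 1145^512 * 1145^1024 * 1145^2048 * 1145^4096 = 89 (mod 1536); answer 89

89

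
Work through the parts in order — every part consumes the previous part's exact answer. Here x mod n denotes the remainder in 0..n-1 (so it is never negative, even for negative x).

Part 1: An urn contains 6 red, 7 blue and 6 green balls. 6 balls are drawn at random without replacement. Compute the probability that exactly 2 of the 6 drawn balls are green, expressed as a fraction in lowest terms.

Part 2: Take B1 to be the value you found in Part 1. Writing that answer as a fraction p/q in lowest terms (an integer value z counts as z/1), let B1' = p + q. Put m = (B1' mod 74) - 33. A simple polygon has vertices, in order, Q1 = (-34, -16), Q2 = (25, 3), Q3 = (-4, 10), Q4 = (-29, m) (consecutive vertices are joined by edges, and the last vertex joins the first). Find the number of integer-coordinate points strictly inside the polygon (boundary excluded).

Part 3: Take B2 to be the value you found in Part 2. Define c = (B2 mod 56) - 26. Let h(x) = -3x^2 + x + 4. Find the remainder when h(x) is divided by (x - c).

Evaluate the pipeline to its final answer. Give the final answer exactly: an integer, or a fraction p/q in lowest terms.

Part 1: total draws C(19,6) = 27132; favorable C(6,2)*C(13,4) = 10725; P = 3575/9044; answer 3575/9044
Part 2: B1 = 3575/9044; threaded value p + q = 12619; m = 6; cross terms: (-34*3 - 25*-16)=298, (25*10 - -4*3)=262, (-4*6 - -29*10)=266, (-29*-16 - -34*6)=668; twice the area = |1494| = 1494; area = 747; boundary points = 1 + 1 + 1 + 1 = 4; strictly interior points = area - boundary/2 + 1 = 746; answer 746
Part 3: B2 = 746; c = -8; remainder = value at the root: -3*(-8)^2 + 1*(-8)^1 + 4 = (-192) + (-8) + (4) = -196; answer -196

-196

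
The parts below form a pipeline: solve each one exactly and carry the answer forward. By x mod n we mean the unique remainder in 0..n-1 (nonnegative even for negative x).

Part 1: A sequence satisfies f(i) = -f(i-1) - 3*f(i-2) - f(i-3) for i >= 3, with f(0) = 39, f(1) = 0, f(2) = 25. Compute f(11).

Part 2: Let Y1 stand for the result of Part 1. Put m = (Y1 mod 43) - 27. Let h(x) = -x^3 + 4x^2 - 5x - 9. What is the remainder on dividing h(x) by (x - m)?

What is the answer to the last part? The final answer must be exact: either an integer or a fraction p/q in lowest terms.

Part 1: f(3) = -1*(25) - 3*(0) - 1*(39) = -64; iterating: f(3)=-64, f(4)=-11, f(5)=178, f(6)=-81, f(7)=-442, f(8)=507, f(9)=900, f(10)=-1979, f(11)=-1228; answer -1228
Part 2: Y1 = -1228; m = -8; remainder = value at the root: -1*(-8)^3 + 4*(-8)^2 - 5*(-8)^1 - 9 = (512) + (256) + (40) + (-9) = 799; answer 799

799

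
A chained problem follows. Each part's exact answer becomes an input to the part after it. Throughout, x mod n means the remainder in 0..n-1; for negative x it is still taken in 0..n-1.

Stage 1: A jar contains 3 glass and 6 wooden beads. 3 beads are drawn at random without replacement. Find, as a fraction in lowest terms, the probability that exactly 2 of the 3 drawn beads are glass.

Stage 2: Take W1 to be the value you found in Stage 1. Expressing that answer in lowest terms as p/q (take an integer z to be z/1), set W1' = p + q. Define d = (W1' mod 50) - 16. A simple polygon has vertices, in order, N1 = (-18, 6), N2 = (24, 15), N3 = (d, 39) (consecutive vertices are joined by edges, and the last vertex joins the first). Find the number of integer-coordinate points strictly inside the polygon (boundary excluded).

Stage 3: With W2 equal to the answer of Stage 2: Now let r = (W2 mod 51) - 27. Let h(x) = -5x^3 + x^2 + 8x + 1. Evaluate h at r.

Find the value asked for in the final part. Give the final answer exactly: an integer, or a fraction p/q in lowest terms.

Stage 1: total draws C(9,3) = 84; favorable C(3,2)*C(6,1) = 18; P = 3/14; answer 3/14
Stage 2: W1 = 3/14; threaded value p + q = 17; d = 1; cross terms: (-18*15 - 24*6)=-414, (24*39 - 1*15)=921, (1*6 - -18*39)=708; twice the area = |1215| = 1215; area = 1215/2; boundary points = 3 + 1 + 1 = 5; strictly interior points = area - boundary/2 + 1 = 606; answer 606
Stage 3: W2 = 606; r = 18; -5*(18)^3 + 1*(18)^2 + 8*(18)^1 + 1 = (-29160) + (324) + (144) + (1) = -28691; answer -28691

-28691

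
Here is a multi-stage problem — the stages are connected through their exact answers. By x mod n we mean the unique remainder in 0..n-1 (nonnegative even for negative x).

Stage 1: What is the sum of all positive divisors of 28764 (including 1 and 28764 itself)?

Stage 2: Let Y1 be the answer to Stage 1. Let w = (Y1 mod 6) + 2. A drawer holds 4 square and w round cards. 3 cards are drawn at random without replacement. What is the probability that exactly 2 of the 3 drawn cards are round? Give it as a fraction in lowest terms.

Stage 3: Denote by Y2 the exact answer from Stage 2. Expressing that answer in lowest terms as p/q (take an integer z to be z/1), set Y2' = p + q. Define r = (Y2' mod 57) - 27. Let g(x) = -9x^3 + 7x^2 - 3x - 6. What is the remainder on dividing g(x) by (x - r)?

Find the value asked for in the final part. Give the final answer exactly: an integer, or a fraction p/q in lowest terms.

Stage 1: 28764 = 2^2 * 3^2 * 17 * 47; sigma = (1 + 2 + 4) * (1 + 3 + 9) * (1 + 17) * (1 + 47) = 7 * 13 * 18 * 48 = 78624; answer 78624
Stage 2: Y1 = 78624; w = 2; total draws C(6,3) = 20; favorable C(2,2)*C(4,1) = 4; P = 1/5; answer 1/5
Stage 3: Y2 = 1/5; threaded value p + q = 6; r = -21; remainder = value at the root: -9*(-21)^3 + 7*(-21)^2 - 3*(-21)^1 - 6 = (83349) + (3087) + (63) + (-6) = 86493; answer 86493

86493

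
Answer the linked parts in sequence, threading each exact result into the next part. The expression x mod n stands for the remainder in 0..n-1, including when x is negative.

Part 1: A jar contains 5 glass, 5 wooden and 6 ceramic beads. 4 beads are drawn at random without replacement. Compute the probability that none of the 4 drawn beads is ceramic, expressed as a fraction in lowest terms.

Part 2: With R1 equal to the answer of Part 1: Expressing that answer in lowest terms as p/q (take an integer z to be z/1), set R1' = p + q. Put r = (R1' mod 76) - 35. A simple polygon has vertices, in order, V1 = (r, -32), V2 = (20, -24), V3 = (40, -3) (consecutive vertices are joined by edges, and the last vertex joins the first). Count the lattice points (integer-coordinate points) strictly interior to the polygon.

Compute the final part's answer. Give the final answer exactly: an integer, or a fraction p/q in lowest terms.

Part 1: total draws C(16,4) = 1820; favorable C(10,4) = 210; P = 3/26; answer 3/26
Part 2: R1 = 3/26; threaded value p + q = 29; r = -6; cross terms: (-6*-24 - 20*-32)=784, (20*-3 - 40*-24)=900, (40*-32 - -6*-3)=-1298; twice the area = |386| = 386; area = 193; boundary points = 2 + 1 + 1 = 4; strictly interior points = area - boundary/2 + 1 = 192; answer 192

192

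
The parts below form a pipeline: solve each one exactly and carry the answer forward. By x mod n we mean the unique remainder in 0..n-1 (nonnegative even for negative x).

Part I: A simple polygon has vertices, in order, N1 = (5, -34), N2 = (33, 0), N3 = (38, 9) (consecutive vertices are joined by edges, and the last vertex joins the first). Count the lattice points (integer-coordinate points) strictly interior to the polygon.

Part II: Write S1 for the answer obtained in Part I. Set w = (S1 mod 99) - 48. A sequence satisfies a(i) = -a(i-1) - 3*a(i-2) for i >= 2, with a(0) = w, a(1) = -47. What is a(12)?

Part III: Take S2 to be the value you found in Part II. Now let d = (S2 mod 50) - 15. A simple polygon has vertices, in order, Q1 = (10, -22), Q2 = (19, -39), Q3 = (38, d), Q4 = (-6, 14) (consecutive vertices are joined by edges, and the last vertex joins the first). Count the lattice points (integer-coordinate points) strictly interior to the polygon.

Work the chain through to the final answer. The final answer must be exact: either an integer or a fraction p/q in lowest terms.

Part I: cross terms: (5*0 - 33*-34)=1122, (33*9 - 38*0)=297, (38*-34 - 5*9)=-1337; twice the area = |82| = 82; area = 41; boundary points = 2 + 1 + 1 = 4; strictly interior points = area - boundary/2 + 1 = 40; answer 40
Part II: S1 = 40; w = -8; a(2) = -1*(-47) - 3*(-8) = 71; iterating: a(2)=71, a(3)=70, a(4)=-283, a(5)=73, a(6)=776, a(7)=-995, a(8)=-1333, a(9)=4318, a(10)=-319, a(11)=-12635, a(12)=13592; answer 13592
Part III: S2 = 13592; d = 27; cross terms: (10*-39 - 19*-22)=28, (19*27 - 38*-39)=1995, (38*14 - -6*27)=694, (-6*-22 - 10*14)=-8; twice the area = |2709| = 2709; area = 2709/2; boundary points = 1 + 1 + 1 + 4 = 7; strictly interior points = area - boundary/2 + 1 = 1352; answer 1352

1352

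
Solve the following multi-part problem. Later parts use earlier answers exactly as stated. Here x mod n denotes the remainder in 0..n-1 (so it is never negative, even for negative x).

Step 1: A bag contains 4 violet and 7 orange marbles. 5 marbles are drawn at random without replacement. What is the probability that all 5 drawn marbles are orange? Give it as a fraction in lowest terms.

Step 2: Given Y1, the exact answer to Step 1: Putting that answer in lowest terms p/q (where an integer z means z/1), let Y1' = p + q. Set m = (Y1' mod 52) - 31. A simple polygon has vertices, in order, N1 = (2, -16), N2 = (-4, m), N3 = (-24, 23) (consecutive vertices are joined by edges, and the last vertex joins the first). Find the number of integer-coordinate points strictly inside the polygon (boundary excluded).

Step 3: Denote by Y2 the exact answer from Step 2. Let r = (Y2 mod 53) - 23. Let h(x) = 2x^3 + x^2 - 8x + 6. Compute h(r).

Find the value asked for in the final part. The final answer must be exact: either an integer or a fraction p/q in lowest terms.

-9395

Step 1: total draws C(11,5) = 462; favorable C(7,5) = 21; P = 1/22; answer 1/22
Step 2: Y1 = 1/22; threaded value p + q = 23; m = -8; cross terms: (2*-8 - -4*-16)=-80, (-4*23 - -24*-8)=-284, (-24*-16 - 2*23)=338; twice the area = |-26| = 26; area = 13; boundary points = 2 + 1 + 13 = 16; strictly interior points = area - boundary/2 + 1 = 6; answer 6
Step 3: Y2 = 6; r = -17; 2*(-17)^3 + 1*(-17)^2 - 8*(-17)^1 + 6 = (-9826) + (289) + (136) + (6) = -9395; answer -9395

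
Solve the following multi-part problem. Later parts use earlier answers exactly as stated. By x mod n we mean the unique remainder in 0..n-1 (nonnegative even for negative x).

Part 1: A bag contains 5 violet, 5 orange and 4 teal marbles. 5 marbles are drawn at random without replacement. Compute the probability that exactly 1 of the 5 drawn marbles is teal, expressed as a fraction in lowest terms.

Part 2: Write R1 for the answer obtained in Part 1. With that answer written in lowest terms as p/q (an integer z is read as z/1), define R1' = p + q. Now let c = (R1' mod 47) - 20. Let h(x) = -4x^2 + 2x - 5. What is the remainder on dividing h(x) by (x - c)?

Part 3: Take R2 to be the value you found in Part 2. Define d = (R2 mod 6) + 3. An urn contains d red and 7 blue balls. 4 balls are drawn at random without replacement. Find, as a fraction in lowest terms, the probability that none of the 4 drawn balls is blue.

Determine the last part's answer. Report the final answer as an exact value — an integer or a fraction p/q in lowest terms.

Part 1: total draws C(14,5) = 2002; favorable C(4,1)*C(10,4) = 840; P = 60/143; answer 60/143
Part 2: R1 = 60/143; threaded value p + q = 203; c = -5; remainder = value at the root: -4*(-5)^2 + 2*(-5)^1 - 5 = (-100) + (-10) + (-5) = -115; answer -115
Part 3: R2 = -115; d = 8; total draws C(15,4) = 1365; favorable C(8,4) = 70; P = 2/39; answer 2/39

2/39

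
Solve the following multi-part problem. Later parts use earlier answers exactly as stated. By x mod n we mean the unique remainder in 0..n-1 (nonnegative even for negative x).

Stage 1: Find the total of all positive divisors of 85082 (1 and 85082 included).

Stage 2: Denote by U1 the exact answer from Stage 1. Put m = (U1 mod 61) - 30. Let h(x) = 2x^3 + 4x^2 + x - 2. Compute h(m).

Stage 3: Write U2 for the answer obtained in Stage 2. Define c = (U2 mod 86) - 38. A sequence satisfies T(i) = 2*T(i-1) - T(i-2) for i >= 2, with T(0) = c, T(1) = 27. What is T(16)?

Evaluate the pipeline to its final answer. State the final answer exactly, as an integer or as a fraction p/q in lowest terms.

Stage 1: 85082 = 2 * 19 * 2239; sigma = (1 + 2) * (1 + 19) * (1 + 2239) = 3 * 20 * 2240 = 134400; answer 134400
Stage 2: U1 = 134400; m = -13; 2*(-13)^3 + 4*(-13)^2 + 1*(-13)^1 - 2 = (-4394) + (676) + (-13) + (-2) = -3733; answer -3733
Stage 3: U2 = -3733; c = 13; T(2) = 2*(27) - 1*(13) = 41; iterating: T(2)=41, T(3)=55, T(4)=69, T(5)=83, T(6)=97, T(7)=111, T(8)=125, T(9)=139, T(10)=153, T(11)=167, T(12)=181, T(13)=195, T(14)=209, T(15)=223, T(16)=237; answer 237

237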